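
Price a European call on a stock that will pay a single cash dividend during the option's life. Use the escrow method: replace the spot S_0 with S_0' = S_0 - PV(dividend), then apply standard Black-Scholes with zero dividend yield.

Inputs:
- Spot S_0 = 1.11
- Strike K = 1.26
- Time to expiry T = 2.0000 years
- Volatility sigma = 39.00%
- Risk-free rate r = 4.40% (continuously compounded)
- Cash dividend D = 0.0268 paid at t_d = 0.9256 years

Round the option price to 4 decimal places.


PV(D) = D * exp(-r * t_d) = 0.0268 * 0.96009178 = 0.02573046
S_0' = S_0 - PV(D) = 1.1100 - 0.02573046 = 1.08426954
d1 = (ln(S_0'/K) + (r + sigma^2/2)*T) / (sigma*sqrt(T)) = 0.16298776
d2 = d1 - sigma*sqrt(T) = -0.38855553
exp(-rT) = 0.91576088
N(d1) = 0.56473596; N(d2) = 0.34880248
C = S_0' * N(d1) - K * exp(-rT) * N(d2) = 1.08426954 * 0.56473596 - 1.2600 * 0.91576088 * 0.34880248 = 0.2099

Answer: Price = 0.2099


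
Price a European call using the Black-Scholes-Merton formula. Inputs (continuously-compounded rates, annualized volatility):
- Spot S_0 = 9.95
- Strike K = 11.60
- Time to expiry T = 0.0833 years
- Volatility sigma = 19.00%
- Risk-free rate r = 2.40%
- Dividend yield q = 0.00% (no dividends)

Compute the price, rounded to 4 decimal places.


Answer: Price = 0.0005

Derivation:
d1 = (ln(S/K) + (r - q + 0.5*sigma^2) * T) / (sigma * sqrt(T)) = -2.73408371
d2 = d1 - sigma * sqrt(T) = -2.78892102
exp(-rT) = 0.99800280; exp(-qT) = 1.00000000
C = S_0 * exp(-qT) * N(d1) - K * exp(-rT) * N(d2)
N(d1) = 0.00312771; N(d2) = 0.00264420
C = 9.9500 * 1.00000000 * 0.00312771 - 11.6000 * 0.99800280 * 0.00264420 = 0.0005


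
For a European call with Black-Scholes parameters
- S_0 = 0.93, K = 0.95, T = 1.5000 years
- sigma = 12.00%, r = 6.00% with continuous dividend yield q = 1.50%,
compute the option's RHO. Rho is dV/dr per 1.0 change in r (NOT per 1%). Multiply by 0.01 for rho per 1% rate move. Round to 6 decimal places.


d1 = 0.3879896600; d2 = 0.2410202755
phi(d1) = 0.3700169286; exp(-qT) = 0.9777512372; exp(-rT) = 0.9139311853
N(d2) = 0.5952302989
Rho = K*T*exp(-rT)*N(d2) = 0.9500 * 1.5000 * 0.9139311853 * 0.5952302989 = 0.775199

Answer: Rho = 0.775199


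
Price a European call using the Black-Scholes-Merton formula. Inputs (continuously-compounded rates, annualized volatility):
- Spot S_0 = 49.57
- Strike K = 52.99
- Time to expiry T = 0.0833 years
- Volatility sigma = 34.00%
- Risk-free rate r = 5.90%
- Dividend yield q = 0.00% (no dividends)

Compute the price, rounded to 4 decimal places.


d1 = (ln(S/K) + (r - q + 0.5*sigma^2) * T) / (sigma * sqrt(T)) = -0.58073998
d2 = d1 - sigma * sqrt(T) = -0.67886990
exp(-rT) = 0.99509736; exp(-qT) = 1.00000000
C = S_0 * exp(-qT) * N(d1) - K * exp(-rT) * N(d2)
N(d1) = 0.28070786; N(d2) = 0.24861015
C = 49.5700 * 1.00000000 * 0.28070786 - 52.9900 * 0.99509736 * 0.24861015 = 0.8054

Answer: Price = 0.8054


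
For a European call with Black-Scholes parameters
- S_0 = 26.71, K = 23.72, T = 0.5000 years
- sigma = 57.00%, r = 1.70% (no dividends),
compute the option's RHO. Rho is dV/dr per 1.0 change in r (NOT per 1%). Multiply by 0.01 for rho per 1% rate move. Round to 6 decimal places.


Answer: Rho = 6.414013

Derivation:
d1 = 0.5171666183; d2 = 0.1141157530
phi(d1) = 0.3490049447; exp(-qT) = 1.0000000000; exp(-rT) = 0.9915360229
N(d2) = 0.5454269826
Rho = K*T*exp(-rT)*N(d2) = 23.7200 * 0.5000 * 0.9915360229 * 0.5454269826 = 6.414013


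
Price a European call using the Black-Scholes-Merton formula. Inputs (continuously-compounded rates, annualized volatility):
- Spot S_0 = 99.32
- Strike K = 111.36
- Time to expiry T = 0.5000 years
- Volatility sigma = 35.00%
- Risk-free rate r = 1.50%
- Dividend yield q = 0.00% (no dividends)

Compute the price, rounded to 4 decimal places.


d1 = (ln(S/K) + (r - q + 0.5*sigma^2) * T) / (sigma * sqrt(T)) = -0.30828335
d2 = d1 - sigma * sqrt(T) = -0.55577072
exp(-rT) = 0.99252805; exp(-qT) = 1.00000000
C = S_0 * exp(-qT) * N(d1) - K * exp(-rT) * N(d2)
N(d1) = 0.37893337; N(d2) = 0.28918380
C = 99.3200 * 1.00000000 * 0.37893337 - 111.3600 * 0.99252805 * 0.28918380 = 5.6728

Answer: Price = 5.6728


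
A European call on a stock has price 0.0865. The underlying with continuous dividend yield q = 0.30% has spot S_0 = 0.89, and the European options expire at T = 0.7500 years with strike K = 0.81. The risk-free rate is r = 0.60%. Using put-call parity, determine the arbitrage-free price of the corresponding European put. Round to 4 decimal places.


Answer: Put price = 0.0049

Derivation:
Put-call parity: C - P = S_0 * exp(-qT) - K * exp(-rT).
S_0 * exp(-qT) = 0.8900 * 0.99775253 = 0.88799975
K * exp(-rT) = 0.8100 * 0.99551011 = 0.80636319
P = C - S*exp(-qT) + K*exp(-rT)
P = 0.0865 - 0.88799975 + 0.80636319 = 0.0049


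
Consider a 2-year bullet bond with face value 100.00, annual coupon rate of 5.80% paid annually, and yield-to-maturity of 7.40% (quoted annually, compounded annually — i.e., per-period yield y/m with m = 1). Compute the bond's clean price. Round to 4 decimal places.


Coupon per period c = face * coupon_rate / m = 5.800000
Periods per year m = 1; per-period yield y/m = 0.074000
Number of cashflows N = 2
Cashflows (t years, CF_t, discount factor 1/(1+y/m)^(m*t), PV):
  t = 1.0000: CF_t = 5.800000, DF = 0.931099, PV = 5.400372
  t = 2.0000: CF_t = 105.800000, DF = 0.866945, PV = 91.722758
Price P = sum_t PV_t = 97.123130

Answer: Price = 97.1231


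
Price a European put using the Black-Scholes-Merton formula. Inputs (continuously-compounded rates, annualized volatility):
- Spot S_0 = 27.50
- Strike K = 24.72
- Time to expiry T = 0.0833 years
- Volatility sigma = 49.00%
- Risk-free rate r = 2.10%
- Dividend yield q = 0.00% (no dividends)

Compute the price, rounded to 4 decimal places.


Answer: Price = 0.4694

Derivation:
d1 = (ln(S/K) + (r - q + 0.5*sigma^2) * T) / (sigma * sqrt(T)) = 0.83666190
d2 = d1 - sigma * sqrt(T) = 0.69523938
exp(-rT) = 0.99825223; exp(-qT) = 1.00000000
P = K * exp(-rT) * N(-d2) - S_0 * exp(-qT) * N(-d1)
N(-d1) = 0.20139132; N(-d2) = 0.24345265
P = 24.7200 * 0.99825223 * 0.24345265 - 27.5000 * 1.00000000 * 0.20139132 = 0.4694


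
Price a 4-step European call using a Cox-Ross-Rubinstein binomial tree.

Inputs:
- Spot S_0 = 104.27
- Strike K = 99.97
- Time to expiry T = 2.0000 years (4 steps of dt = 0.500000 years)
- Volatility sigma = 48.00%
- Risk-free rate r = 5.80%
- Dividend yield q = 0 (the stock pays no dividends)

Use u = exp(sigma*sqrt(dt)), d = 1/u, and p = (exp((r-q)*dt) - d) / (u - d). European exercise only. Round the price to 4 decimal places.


dt = T/N = 0.500000
u = exp(sigma*sqrt(dt)) = 1.404121; d = 1/u = 0.712189
p = (exp((r-q)*dt) - d) / (u - d) = 0.458478
Discount per step: exp(-r*dt) = 0.971416
Stock lattice S(k, i) with i counting down-moves:
  k=0: S(0,0) = 104.2700
  k=1: S(1,0) = 146.4077; S(1,1) = 74.2600
  k=2: S(2,0) = 205.5740; S(2,1) = 104.2700; S(2,2) = 52.8872
  k=3: S(3,0) = 288.6507; S(3,1) = 146.4077; S(3,2) = 74.2600; S(3,3) = 37.6657
  k=4: S(4,0) = 405.3005; S(4,1) = 205.5740; S(4,2) = 104.2700; S(4,3) = 52.8872; S(4,4) = 26.8251
Terminal payoffs V(N, i) = max(S_T - K, 0):
  V(4,0) = 305.330476; V(4,1) = 105.604027; V(4,2) = 4.300000; V(4,3) = 0.000000; V(4,4) = 0.000000
Backward induction: V(k, i) = exp(-r*dt) * [p * V(k+1, i) + (1-p) * V(k+1, i+1)].
  V(3,0) = exp(-r*dt) * [p*305.330476 + (1-p)*105.604027] = 191.538239
  V(3,1) = exp(-r*dt) * [p*105.604027 + (1-p)*4.300000] = 49.295159
  V(3,2) = exp(-r*dt) * [p*4.300000 + (1-p)*0.000000] = 1.915103
  V(3,3) = exp(-r*dt) * [p*0.000000 + (1-p)*0.000000] = 0.000000
  V(2,0) = exp(-r*dt) * [p*191.538239 + (1-p)*49.295159] = 111.237342
  V(2,1) = exp(-r*dt) * [p*49.295159 + (1-p)*1.915103] = 22.962156
  V(2,2) = exp(-r*dt) * [p*1.915103 + (1-p)*0.000000] = 0.852935
  V(1,0) = exp(-r*dt) * [p*111.237342 + (1-p)*22.962156] = 61.621192
  V(1,1) = exp(-r*dt) * [p*22.962156 + (1-p)*0.852935] = 10.675403
  V(0,0) = exp(-r*dt) * [p*61.621192 + (1-p)*10.675403] = 33.060136

Answer: Price = V(0,0) = 33.0601


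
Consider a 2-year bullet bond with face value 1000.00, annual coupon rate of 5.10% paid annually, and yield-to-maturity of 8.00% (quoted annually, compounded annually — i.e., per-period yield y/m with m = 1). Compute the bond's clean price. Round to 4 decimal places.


Coupon per period c = face * coupon_rate / m = 51.000000
Periods per year m = 1; per-period yield y/m = 0.080000
Number of cashflows N = 2
Cashflows (t years, CF_t, discount factor 1/(1+y/m)^(m*t), PV):
  t = 1.0000: CF_t = 51.000000, DF = 0.925926, PV = 47.222222
  t = 2.0000: CF_t = 1051.000000, DF = 0.857339, PV = 901.063100
Price P = sum_t PV_t = 948.285322

Answer: Price = 948.2853


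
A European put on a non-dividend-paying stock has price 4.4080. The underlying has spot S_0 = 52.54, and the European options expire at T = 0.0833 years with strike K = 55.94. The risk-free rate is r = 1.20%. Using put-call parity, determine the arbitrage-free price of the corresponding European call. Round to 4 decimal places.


Put-call parity: C - P = S_0 * exp(-qT) - K * exp(-rT).
S_0 * exp(-qT) = 52.5400 * 1.00000000 = 52.54000000
K * exp(-rT) = 55.9400 * 0.99900090 = 55.88411031
C = P + S*exp(-qT) - K*exp(-rT)
C = 4.4080 + 52.54000000 - 55.88411031 = 1.0639

Answer: Call price = 1.0639


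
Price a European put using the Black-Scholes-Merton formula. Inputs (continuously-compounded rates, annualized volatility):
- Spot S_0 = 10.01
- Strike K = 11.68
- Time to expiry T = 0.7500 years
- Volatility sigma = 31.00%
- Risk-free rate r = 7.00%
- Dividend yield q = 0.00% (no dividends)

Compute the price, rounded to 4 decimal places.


d1 = (ln(S/K) + (r - q + 0.5*sigma^2) * T) / (sigma * sqrt(T)) = -0.24493018
d2 = d1 - sigma * sqrt(T) = -0.51339805
exp(-rT) = 0.94885432; exp(-qT) = 1.00000000
P = K * exp(-rT) * N(-d2) - S_0 * exp(-qT) * N(-d1)
N(-d1) = 0.59674475; N(-d2) = 0.69616355
P = 11.6800 * 0.94885432 * 0.69616355 - 10.0100 * 1.00000000 * 0.59674475 = 1.7419

Answer: Price = 1.7419


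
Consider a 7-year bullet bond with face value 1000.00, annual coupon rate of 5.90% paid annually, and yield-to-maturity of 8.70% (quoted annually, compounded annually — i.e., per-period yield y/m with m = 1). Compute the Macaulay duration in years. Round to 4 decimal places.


Answer: Macaulay duration = 5.8347 years

Derivation:
Coupon per period c = face * coupon_rate / m = 59.000000
Periods per year m = 1; per-period yield y/m = 0.087000
Number of cashflows N = 7
Cashflows (t years, CF_t, discount factor 1/(1+y/m)^(m*t), PV):
  t = 1.0000: CF_t = 59.000000, DF = 0.919963, PV = 54.277829
  t = 2.0000: CF_t = 59.000000, DF = 0.846332, PV = 49.933605
  t = 3.0000: CF_t = 59.000000, DF = 0.778595, PV = 45.937079
  t = 4.0000: CF_t = 59.000000, DF = 0.716278, PV = 42.260423
  t = 5.0000: CF_t = 59.000000, DF = 0.658950, PV = 38.878034
  t = 6.0000: CF_t = 59.000000, DF = 0.606209, PV = 35.766360
  t = 7.0000: CF_t = 1059.000000, DF = 0.557690, PV = 590.594164
Price P = sum_t PV_t = 857.647494
Macaulay numerator sum_t t * PV_t:
  t * PV_t at t = 1.0000: 54.277829
  t * PV_t at t = 2.0000: 99.867210
  t * PV_t at t = 3.0000: 137.811238
  t * PV_t at t = 4.0000: 169.041690
  t * PV_t at t = 5.0000: 194.390168
  t * PV_t at t = 6.0000: 214.598162
  t * PV_t at t = 7.0000: 4134.159151
Macaulay duration D = (sum_t t * PV_t) / P = 5004.145449 / 857.647494 = 5.834735


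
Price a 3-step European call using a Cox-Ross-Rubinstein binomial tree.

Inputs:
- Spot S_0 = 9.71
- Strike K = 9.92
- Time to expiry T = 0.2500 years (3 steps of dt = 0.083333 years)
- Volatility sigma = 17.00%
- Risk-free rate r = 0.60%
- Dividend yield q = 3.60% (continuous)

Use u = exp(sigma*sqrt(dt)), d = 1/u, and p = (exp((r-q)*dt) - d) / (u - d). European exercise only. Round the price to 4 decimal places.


dt = T/N = 0.083333
u = exp(sigma*sqrt(dt)) = 1.050299; d = 1/u = 0.952110
p = (exp((r-q)*dt) - d) / (u - d) = 0.462304
Discount per step: exp(-r*dt) = 0.999500
Stock lattice S(k, i) with i counting down-moves:
  k=0: S(0,0) = 9.7100
  k=1: S(1,0) = 10.1984; S(1,1) = 9.2450
  k=2: S(2,0) = 10.7114; S(2,1) = 9.7100; S(2,2) = 8.8022
  k=3: S(3,0) = 11.2501; S(3,1) = 10.1984; S(3,2) = 9.2450; S(3,3) = 8.3807
Terminal payoffs V(N, i) = max(S_T - K, 0):
  V(3,0) = 1.330140; V(3,1) = 0.278402; V(3,2) = 0.000000; V(3,3) = 0.000000
Backward induction: V(k, i) = exp(-r*dt) * [p * V(k+1, i) + (1-p) * V(k+1, i+1)].
  V(2,0) = exp(-r*dt) * [p*1.330140 + (1-p)*0.278402] = 0.764243
  V(2,1) = exp(-r*dt) * [p*0.278402 + (1-p)*0.000000] = 0.128642
  V(2,2) = exp(-r*dt) * [p*0.000000 + (1-p)*0.000000] = 0.000000
  V(1,0) = exp(-r*dt) * [p*0.764243 + (1-p)*0.128642] = 0.422272
  V(1,1) = exp(-r*dt) * [p*0.128642 + (1-p)*0.000000] = 0.059442
  V(0,0) = exp(-r*dt) * [p*0.422272 + (1-p)*0.059442] = 0.227067

Answer: Price = V(0,0) = 0.2271


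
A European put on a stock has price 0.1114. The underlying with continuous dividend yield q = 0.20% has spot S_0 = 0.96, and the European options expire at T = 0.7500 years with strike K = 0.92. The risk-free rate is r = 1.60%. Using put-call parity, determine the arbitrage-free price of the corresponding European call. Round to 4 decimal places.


Answer: Call price = 0.1609

Derivation:
Put-call parity: C - P = S_0 * exp(-qT) - K * exp(-rT).
S_0 * exp(-qT) = 0.9600 * 0.99850112 = 0.95856108
K * exp(-rT) = 0.9200 * 0.98807171 = 0.90902598
C = P + S*exp(-qT) - K*exp(-rT)
C = 0.1114 + 0.95856108 - 0.90902598 = 0.1609


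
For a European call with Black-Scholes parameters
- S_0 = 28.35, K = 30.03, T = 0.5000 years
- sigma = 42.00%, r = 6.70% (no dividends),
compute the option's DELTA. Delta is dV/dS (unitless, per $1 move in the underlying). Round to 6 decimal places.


Answer: Delta = 0.526886

Derivation:
d1 = 0.0674450172; d2 = -0.2295398309
phi(d1) = 0.3980359511; exp(-qT) = 1.0000000000; exp(-rT) = 0.9670549112
N(d1) = 0.5268862839
Delta = exp(-qT) * N(d1) = 1.0000000000 * 0.5268862839 = 0.526886


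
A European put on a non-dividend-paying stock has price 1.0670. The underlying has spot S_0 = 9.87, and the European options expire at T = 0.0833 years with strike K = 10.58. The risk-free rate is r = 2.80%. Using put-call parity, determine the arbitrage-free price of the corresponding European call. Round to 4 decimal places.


Put-call parity: C - P = S_0 * exp(-qT) - K * exp(-rT).
S_0 * exp(-qT) = 9.8700 * 1.00000000 = 9.87000000
K * exp(-rT) = 10.5800 * 0.99767032 = 10.55535196
C = P + S*exp(-qT) - K*exp(-rT)
C = 1.0670 + 9.87000000 - 10.55535196 = 0.3816

Answer: Call price = 0.3816


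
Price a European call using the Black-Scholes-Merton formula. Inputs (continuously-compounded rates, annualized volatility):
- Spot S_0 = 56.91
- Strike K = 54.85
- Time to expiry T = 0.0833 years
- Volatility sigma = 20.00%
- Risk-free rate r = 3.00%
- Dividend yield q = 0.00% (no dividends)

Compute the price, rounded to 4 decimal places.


Answer: Price = 2.6712

Derivation:
d1 = (ln(S/K) + (r - q + 0.5*sigma^2) * T) / (sigma * sqrt(T)) = 0.71086994
d2 = d1 - sigma * sqrt(T) = 0.65314646
exp(-rT) = 0.99750412; exp(-qT) = 1.00000000
C = S_0 * exp(-qT) * N(d1) - K * exp(-rT) * N(d2)
N(d1) = 0.76141758; N(d2) = 0.74316907
C = 56.9100 * 1.00000000 * 0.76141758 - 54.8500 * 0.99750412 * 0.74316907 = 2.6712


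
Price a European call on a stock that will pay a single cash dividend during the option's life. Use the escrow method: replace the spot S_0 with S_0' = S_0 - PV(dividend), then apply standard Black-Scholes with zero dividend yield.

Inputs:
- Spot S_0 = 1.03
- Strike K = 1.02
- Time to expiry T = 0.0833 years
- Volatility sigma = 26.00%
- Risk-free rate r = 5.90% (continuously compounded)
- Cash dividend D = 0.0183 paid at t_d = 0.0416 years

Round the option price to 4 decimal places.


PV(D) = D * exp(-r * t_d) = 0.0183 * 0.99754861 = 0.01825514
S_0' = S_0 - PV(D) = 1.0300 - 0.01825514 = 1.01174486
d1 = (ln(S_0'/K) + (r + sigma^2/2)*T) / (sigma*sqrt(T)) = -0.00527665
d2 = d1 - sigma*sqrt(T) = -0.08031717
exp(-rT) = 0.99509736
N(d1) = 0.49789493; N(d2) = 0.46799250
C = S_0' * N(d1) - K * exp(-rT) * N(d2) = 1.01174486 * 0.49789493 - 1.0200 * 0.99509736 * 0.46799250 = 0.0287

Answer: Price = 0.0287


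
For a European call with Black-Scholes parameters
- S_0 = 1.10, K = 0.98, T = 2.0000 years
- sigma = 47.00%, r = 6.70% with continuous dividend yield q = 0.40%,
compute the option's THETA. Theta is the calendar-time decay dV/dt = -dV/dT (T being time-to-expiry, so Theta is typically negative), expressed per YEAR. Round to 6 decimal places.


Answer: Theta = -0.082912

Derivation:
d1 = 0.6956921025; d2 = 0.0310117282
phi(d1) = 0.3131940589; exp(-qT) = 0.9920319148; exp(-rT) = 0.8745900646
Theta = -S*exp(-qT)*phi(d1)*sigma/(2*sqrt(T)) - r*K*exp(-rT)*N(d2) + q*S*exp(-qT)*N(d1)
N(d1) = 0.7566891638; N(d2) = 0.5123699068; sqrt(T) = 1.4142135624
Term 1 = -1.1000 * 0.9920319148 * 0.3131940589 * 0.4700 / (2 * 1.4142135624) = -0.0567916791
Term 2 = -0.0670 * 0.9800 * 0.8745900646 * 0.5123699068 = -0.0294231409
Term 3 = 0.0040 * 1.1000 * 0.9920319148 * 0.7566891638 = 0.0033029031
Theta = -0.0567916791 + (-0.0294231409) + (0.0033029031) = -0.082912


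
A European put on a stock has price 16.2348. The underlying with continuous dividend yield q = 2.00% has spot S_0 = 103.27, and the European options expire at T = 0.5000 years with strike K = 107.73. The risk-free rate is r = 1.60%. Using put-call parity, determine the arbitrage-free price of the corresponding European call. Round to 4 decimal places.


Answer: Call price = 11.6056

Derivation:
Put-call parity: C - P = S_0 * exp(-qT) - K * exp(-rT).
S_0 * exp(-qT) = 103.2700 * 0.99004983 = 102.24244633
K * exp(-rT) = 107.7300 * 0.99203191 = 106.87159819
C = P + S*exp(-qT) - K*exp(-rT)
C = 16.2348 + 102.24244633 - 106.87159819 = 11.6056


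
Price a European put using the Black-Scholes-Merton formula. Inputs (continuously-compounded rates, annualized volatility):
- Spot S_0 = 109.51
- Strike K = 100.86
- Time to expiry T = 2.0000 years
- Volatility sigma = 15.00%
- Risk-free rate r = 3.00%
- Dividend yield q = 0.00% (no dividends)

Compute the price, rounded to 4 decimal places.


d1 = (ln(S/K) + (r - q + 0.5*sigma^2) * T) / (sigma * sqrt(T)) = 0.77679193
d2 = d1 - sigma * sqrt(T) = 0.56465990
exp(-rT) = 0.94176453; exp(-qT) = 1.00000000
P = K * exp(-rT) * N(-d2) - S_0 * exp(-qT) * N(-d1)
N(-d1) = 0.21864077; N(-d2) = 0.28615256
P = 100.8600 * 0.94176453 * 0.28615256 - 109.5100 * 1.00000000 * 0.21864077 = 3.2372

Answer: Price = 3.2372


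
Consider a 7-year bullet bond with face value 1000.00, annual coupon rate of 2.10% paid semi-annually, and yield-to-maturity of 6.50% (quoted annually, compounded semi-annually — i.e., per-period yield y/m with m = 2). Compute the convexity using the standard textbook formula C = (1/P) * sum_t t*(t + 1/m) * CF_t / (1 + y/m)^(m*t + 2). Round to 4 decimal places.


Coupon per period c = face * coupon_rate / m = 10.500000
Periods per year m = 2; per-period yield y/m = 0.032500
Number of cashflows N = 14
Cashflows (t years, CF_t, discount factor 1/(1+y/m)^(m*t), PV):
  t = 0.5000: CF_t = 10.500000, DF = 0.968523, PV = 10.169492
  t = 1.0000: CF_t = 10.500000, DF = 0.938037, PV = 9.849386
  t = 1.5000: CF_t = 10.500000, DF = 0.908510, PV = 9.539357
  t = 2.0000: CF_t = 10.500000, DF = 0.879913, PV = 9.239087
  t = 2.5000: CF_t = 10.500000, DF = 0.852216, PV = 8.948268
  t = 3.0000: CF_t = 10.500000, DF = 0.825391, PV = 8.666604
  t = 3.5000: CF_t = 10.500000, DF = 0.799410, PV = 8.393805
  t = 4.0000: CF_t = 10.500000, DF = 0.774247, PV = 8.129593
  t = 4.5000: CF_t = 10.500000, DF = 0.749876, PV = 7.873698
  t = 5.0000: CF_t = 10.500000, DF = 0.726272, PV = 7.625858
  t = 5.5000: CF_t = 10.500000, DF = 0.703411, PV = 7.385819
  t = 6.0000: CF_t = 10.500000, DF = 0.681270, PV = 7.153335
  t = 6.5000: CF_t = 10.500000, DF = 0.659826, PV = 6.928170
  t = 7.0000: CF_t = 1010.500000, DF = 0.639056, PV = 645.766443
Price P = sum_t PV_t = 755.668915
Convexity numerator sum_t t*(t + 1/m) * CF_t / (1+y/m)^(m*t + 2):
  t = 0.5000: term = 4.769679
  t = 1.0000: term = 13.858631
  t = 1.5000: term = 26.844805
  t = 2.0000: term = 43.333018
  t = 2.5000: term = 62.953538
  t = 3.0000: term = 85.360729
  t = 3.5000: term = 110.231773
  t = 4.0000: term = 137.265438
  t = 4.5000: term = 166.180918
  t = 5.0000: term = 196.716717
  t = 5.5000: term = 228.629599
  t = 6.0000: term = 261.693576
  t = 6.5000: term = 295.698956
  t = 7.0000: term = 31802.016312
Convexity = (1/P) * sum = 33435.553688 / 755.668915 = 44.246300

Answer: Convexity = 44.2463


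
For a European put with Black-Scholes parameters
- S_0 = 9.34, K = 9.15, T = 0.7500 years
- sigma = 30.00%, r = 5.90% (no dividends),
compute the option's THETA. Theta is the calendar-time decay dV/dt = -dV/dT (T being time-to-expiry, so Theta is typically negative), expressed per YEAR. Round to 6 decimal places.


Answer: Theta = -0.366909

Derivation:
d1 = 0.3793282604; d2 = 0.1195206392
phi(d1) = 0.3712485488; exp(-qT) = 1.0000000000; exp(-rT) = 0.9567147489
Theta = -S*exp(-qT)*phi(d1)*sigma/(2*sqrt(T)) + r*K*exp(-rT)*N(-d2) - q*S*exp(-qT)*N(-d1)
N(-d1) = 0.3522220582; N(-d2) = 0.4524314448; sqrt(T) = 0.8660254038
Term 1 = -9.3400 * 1.0000000000 * 0.3712485488 * 0.3000 / (2 * 0.8660254038) = -0.6005819397
Term 2 = 0.0590 * 9.1500 * 0.9567147489 * 0.4524314448 = 0.2336729043
Term 3 = 0 (no dividend yield, q = 0)
Theta = -0.6005819397 + (0.2336729043) + (0.0000000000) = -0.366909


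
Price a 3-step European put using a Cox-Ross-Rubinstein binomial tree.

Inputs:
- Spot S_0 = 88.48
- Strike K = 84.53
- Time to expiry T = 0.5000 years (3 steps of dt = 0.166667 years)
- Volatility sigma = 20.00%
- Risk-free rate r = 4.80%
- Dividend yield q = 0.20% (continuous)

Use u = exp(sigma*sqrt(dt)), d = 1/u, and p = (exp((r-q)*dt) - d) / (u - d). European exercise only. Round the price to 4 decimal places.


dt = T/N = 0.166667
u = exp(sigma*sqrt(dt)) = 1.085076; d = 1/u = 0.921595
p = (exp((r-q)*dt) - d) / (u - d) = 0.526676
Discount per step: exp(-r*dt) = 0.992032
Stock lattice S(k, i) with i counting down-moves:
  k=0: S(0,0) = 88.4800
  k=1: S(1,0) = 96.0075; S(1,1) = 81.5427
  k=2: S(2,0) = 104.1754; S(2,1) = 88.4800; S(2,2) = 75.1493
  k=3: S(3,0) = 113.0382; S(3,1) = 96.0075; S(3,2) = 81.5427; S(3,3) = 69.2572
Terminal payoffs V(N, i) = max(K - S_T, 0):
  V(3,0) = 0.000000; V(3,1) = 0.000000; V(3,2) = 2.987294; V(3,3) = 15.272769
Backward induction: V(k, i) = exp(-r*dt) * [p * V(k+1, i) + (1-p) * V(k+1, i+1)].
  V(2,0) = exp(-r*dt) * [p*0.000000 + (1-p)*0.000000] = 0.000000
  V(2,1) = exp(-r*dt) * [p*0.000000 + (1-p)*2.987294] = 1.402693
  V(2,2) = exp(-r*dt) * [p*2.987294 + (1-p)*15.272769] = 8.732172
  V(1,0) = exp(-r*dt) * [p*0.000000 + (1-p)*1.402693] = 0.658639
  V(1,1) = exp(-r*dt) * [p*1.402693 + (1-p)*8.732172] = 4.833094
  V(0,0) = exp(-r*dt) * [p*0.658639 + (1-p)*4.833094] = 2.613518

Answer: Price = V(0,0) = 2.6135


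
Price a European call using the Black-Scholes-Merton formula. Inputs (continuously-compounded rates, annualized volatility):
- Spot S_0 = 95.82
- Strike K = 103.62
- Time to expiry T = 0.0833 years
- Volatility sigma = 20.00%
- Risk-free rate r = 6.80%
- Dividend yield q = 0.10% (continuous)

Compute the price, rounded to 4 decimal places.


d1 = (ln(S/K) + (r - q + 0.5*sigma^2) * T) / (sigma * sqrt(T)) = -1.23020704
d2 = d1 - sigma * sqrt(T) = -1.28793052
exp(-rT) = 0.99435161; exp(-qT) = 0.99991670
C = S_0 * exp(-qT) * N(d1) - K * exp(-rT) * N(d2)
N(d1) = 0.10930979; N(d2) = 0.09888508
C = 95.8200 * 0.99991670 * 0.10930979 - 103.6200 * 0.99435161 * 0.09888508 = 0.2846

Answer: Price = 0.2846


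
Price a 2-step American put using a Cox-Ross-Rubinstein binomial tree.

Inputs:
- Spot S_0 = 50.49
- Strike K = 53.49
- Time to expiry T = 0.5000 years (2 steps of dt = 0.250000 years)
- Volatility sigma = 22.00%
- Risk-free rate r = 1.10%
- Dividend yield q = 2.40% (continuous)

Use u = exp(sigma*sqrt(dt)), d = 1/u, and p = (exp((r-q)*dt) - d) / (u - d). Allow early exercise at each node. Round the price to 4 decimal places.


dt = T/N = 0.250000
u = exp(sigma*sqrt(dt)) = 1.116278; d = 1/u = 0.895834
p = (exp((r-q)*dt) - d) / (u - d) = 0.457809
Discount per step: exp(-r*dt) = 0.997254
Stock lattice S(k, i) with i counting down-moves:
  k=0: S(0,0) = 50.4900
  k=1: S(1,0) = 56.3609; S(1,1) = 45.2307
  k=2: S(2,0) = 62.9144; S(2,1) = 50.4900; S(2,2) = 40.5192
Terminal payoffs V(N, i) = max(K - S_T, 0):
  V(2,0) = 0.000000; V(2,1) = 3.000000; V(2,2) = 12.970826
Backward induction: V(k, i) = exp(-r*dt) * [p * V(k+1, i) + (1-p) * V(k+1, i+1)]; then take max(V_cont, immediate exercise) for American.
  V(1,0) = exp(-r*dt) * [p*0.000000 + (1-p)*3.000000] = 1.622107; exercise = 0.000000; V(1,0) = max -> 1.622107
  V(1,1) = exp(-r*dt) * [p*3.000000 + (1-p)*12.970826] = 8.383011; exercise = 8.259335; V(1,1) = max -> 8.383011
  V(0,0) = exp(-r*dt) * [p*1.622107 + (1-p)*8.383011] = 5.273289; exercise = 3.000000; V(0,0) = max -> 5.273289

Answer: Price = V(0,0) = 5.2733


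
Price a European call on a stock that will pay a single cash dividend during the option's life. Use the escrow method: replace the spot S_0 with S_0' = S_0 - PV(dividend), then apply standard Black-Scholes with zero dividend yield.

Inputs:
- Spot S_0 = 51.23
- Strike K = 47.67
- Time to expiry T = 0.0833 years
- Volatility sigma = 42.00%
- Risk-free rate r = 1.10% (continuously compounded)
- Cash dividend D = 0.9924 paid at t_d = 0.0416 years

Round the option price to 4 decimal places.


Answer: Price = 3.8961

Derivation:
PV(D) = D * exp(-r * t_d) = 0.9924 * 0.99954250 = 0.99194598
S_0' = S_0 - PV(D) = 51.2300 - 0.99194598 = 50.23805402
d1 = (ln(S_0'/K) + (r + sigma^2/2)*T) / (sigma*sqrt(T)) = 0.50102480
d2 = d1 - sigma*sqrt(T) = 0.37980550
exp(-rT) = 0.99908412
N(d1) = 0.69182317; N(d2) = 0.64795510
C = S_0' * N(d1) - K * exp(-rT) * N(d2) = 50.23805402 * 0.69182317 - 47.6700 * 0.99908412 * 0.64795510 = 3.8961


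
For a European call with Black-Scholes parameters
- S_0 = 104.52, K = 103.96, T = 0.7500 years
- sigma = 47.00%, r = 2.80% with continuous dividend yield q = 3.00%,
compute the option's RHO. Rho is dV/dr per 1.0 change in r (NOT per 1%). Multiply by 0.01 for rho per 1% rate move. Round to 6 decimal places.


Answer: Rho = 32.302560

Derivation:
d1 = 0.2130293041; d2 = -0.1940026357
phi(d1) = 0.3899919132; exp(-qT) = 0.9777512372; exp(-rT) = 0.9792189646
N(d2) = 0.4230869091
Rho = K*T*exp(-rT)*N(d2) = 103.9600 * 0.7500 * 0.9792189646 * 0.4230869091 = 32.302560


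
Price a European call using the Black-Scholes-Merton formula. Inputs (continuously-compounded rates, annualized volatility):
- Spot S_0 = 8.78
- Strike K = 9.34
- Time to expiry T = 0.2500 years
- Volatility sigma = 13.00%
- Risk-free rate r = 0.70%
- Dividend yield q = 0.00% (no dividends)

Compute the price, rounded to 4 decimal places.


d1 = (ln(S/K) + (r - q + 0.5*sigma^2) * T) / (sigma * sqrt(T)) = -0.89180530
d2 = d1 - sigma * sqrt(T) = -0.95680530
exp(-rT) = 0.99825153; exp(-qT) = 1.00000000
C = S_0 * exp(-qT) * N(d1) - K * exp(-rT) * N(d2)
N(d1) = 0.18624865; N(d2) = 0.16933277
C = 8.7800 * 1.00000000 * 0.18624865 - 9.3400 * 0.99825153 * 0.16933277 = 0.0565

Answer: Price = 0.0565


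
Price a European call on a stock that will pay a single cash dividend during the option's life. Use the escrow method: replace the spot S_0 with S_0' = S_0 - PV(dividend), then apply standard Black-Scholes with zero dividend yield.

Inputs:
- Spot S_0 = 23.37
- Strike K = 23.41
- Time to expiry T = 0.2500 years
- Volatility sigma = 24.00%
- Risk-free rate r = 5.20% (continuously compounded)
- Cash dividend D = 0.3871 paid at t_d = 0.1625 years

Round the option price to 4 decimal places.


Answer: Price = 1.0430

Derivation:
PV(D) = D * exp(-r * t_d) = 0.3871 * 0.99158560 = 0.38384279
S_0' = S_0 - PV(D) = 23.3700 - 0.38384279 = 22.98615721
d1 = (ln(S_0'/K) + (r + sigma^2/2)*T) / (sigma*sqrt(T)) = 0.01607411
d2 = d1 - sigma*sqrt(T) = -0.10392589
exp(-rT) = 0.98708414
N(d1) = 0.50641237; N(d2) = 0.45861408
C = S_0' * N(d1) - K * exp(-rT) * N(d2) = 22.98615721 * 0.50641237 - 23.4100 * 0.98708414 * 0.45861408 = 1.0430


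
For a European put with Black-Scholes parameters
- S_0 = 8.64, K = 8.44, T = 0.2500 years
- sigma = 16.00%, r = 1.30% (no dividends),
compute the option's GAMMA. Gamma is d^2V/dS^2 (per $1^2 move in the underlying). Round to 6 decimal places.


d1 = 0.3733784276; d2 = 0.2933784276
phi(d1) = 0.3720807947; exp(-qT) = 1.0000000000; exp(-rT) = 0.9967552755
Gamma = exp(-qT) * phi(d1) / (S * sigma * sqrt(T)) = 1.0000000000 * 0.3720807947 / (8.6400 * 0.1600 * 0.5000000000) = 0.538311

Answer: Gamma = 0.538311


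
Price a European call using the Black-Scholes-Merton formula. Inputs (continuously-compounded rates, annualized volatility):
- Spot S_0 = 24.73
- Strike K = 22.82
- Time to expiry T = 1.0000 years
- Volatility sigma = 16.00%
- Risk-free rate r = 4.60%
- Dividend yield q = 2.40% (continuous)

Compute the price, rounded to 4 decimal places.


Answer: Price = 2.9284

Derivation:
d1 = (ln(S/K) + (r - q + 0.5*sigma^2) * T) / (sigma * sqrt(T)) = 0.71987336
d2 = d1 - sigma * sqrt(T) = 0.55987336
exp(-rT) = 0.95504196; exp(-qT) = 0.97628571
C = S_0 * exp(-qT) * N(d1) - K * exp(-rT) * N(d2)
N(d1) = 0.76419851; N(d2) = 0.71221709
C = 24.7300 * 0.97628571 * 0.76419851 - 22.8200 * 0.95504196 * 0.71221709 = 2.9284


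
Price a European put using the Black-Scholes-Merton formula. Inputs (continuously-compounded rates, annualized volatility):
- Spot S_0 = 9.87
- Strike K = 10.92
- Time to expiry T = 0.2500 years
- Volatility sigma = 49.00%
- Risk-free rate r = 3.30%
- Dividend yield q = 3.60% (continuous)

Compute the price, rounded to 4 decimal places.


Answer: Price = 1.6142

Derivation:
d1 = (ln(S/K) + (r - q + 0.5*sigma^2) * T) / (sigma * sqrt(T)) = -0.29319844
d2 = d1 - sigma * sqrt(T) = -0.53819844
exp(-rT) = 0.99178394; exp(-qT) = 0.99104038
P = K * exp(-rT) * N(-d2) - S_0 * exp(-qT) * N(-d1)
N(-d1) = 0.61531476; N(-d2) = 0.70477997
P = 10.9200 * 0.99178394 * 0.70477997 - 9.8700 * 0.99104038 * 0.61531476 = 1.6142


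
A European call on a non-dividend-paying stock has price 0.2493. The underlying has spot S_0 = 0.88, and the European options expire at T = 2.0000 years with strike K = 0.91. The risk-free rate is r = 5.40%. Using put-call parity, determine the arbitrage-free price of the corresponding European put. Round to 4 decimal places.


Answer: Put price = 0.1861

Derivation:
Put-call parity: C - P = S_0 * exp(-qT) - K * exp(-rT).
S_0 * exp(-qT) = 0.8800 * 1.00000000 = 0.88000000
K * exp(-rT) = 0.9100 * 0.89762760 = 0.81684111
P = C - S*exp(-qT) + K*exp(-rT)
P = 0.2493 - 0.88000000 + 0.81684111 = 0.1861


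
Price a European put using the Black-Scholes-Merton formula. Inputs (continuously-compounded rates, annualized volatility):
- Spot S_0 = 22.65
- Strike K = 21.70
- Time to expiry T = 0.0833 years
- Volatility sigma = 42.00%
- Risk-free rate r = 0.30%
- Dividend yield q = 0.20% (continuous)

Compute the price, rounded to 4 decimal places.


d1 = (ln(S/K) + (r - q + 0.5*sigma^2) * T) / (sigma * sqrt(T)) = 0.41476852
d2 = d1 - sigma * sqrt(T) = 0.29354921
exp(-rT) = 0.99975013; exp(-qT) = 0.99983341
P = K * exp(-rT) * N(-d2) - S_0 * exp(-qT) * N(-d1)
N(-d1) = 0.33915568; N(-d2) = 0.38455120
P = 21.7000 * 0.99975013 * 0.38455120 - 22.6500 * 0.99983341 * 0.33915568 = 0.6621

Answer: Price = 0.6621


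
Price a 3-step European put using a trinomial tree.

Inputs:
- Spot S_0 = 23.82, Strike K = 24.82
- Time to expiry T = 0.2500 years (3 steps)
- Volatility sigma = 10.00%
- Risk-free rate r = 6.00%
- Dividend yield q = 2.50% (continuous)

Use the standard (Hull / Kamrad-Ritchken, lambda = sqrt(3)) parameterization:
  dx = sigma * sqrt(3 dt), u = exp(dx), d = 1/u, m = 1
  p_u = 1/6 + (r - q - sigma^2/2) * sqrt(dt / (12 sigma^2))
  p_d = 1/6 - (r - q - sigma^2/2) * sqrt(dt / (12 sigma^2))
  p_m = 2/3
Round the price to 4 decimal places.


Answer: Price = V(0,0) = 0.9670

Derivation:
dt = T/N = 0.083333; dx = sigma*sqrt(3*dt) = 0.050000
u = exp(dx) = 1.051271; d = 1/u = 0.951229
p_u = 0.191667, p_m = 0.666667, p_d = 0.141667
Discount per step: exp(-r*dt) = 0.995012
Stock lattice S(k, j) with j the centered position index:
  k=0: S(0,+0) = 23.8200
  k=1: S(1,-1) = 22.6583; S(1,+0) = 23.8200; S(1,+1) = 25.0413
  k=2: S(2,-2) = 21.5532; S(2,-1) = 22.6583; S(2,+0) = 23.8200; S(2,+1) = 25.0413; S(2,+2) = 26.3252
  k=3: S(3,-3) = 20.5021; S(3,-2) = 21.5532; S(3,-1) = 22.6583; S(3,+0) = 23.8200; S(3,+1) = 25.0413; S(3,+2) = 26.3252; S(3,+3) = 27.6749
Terminal payoffs V(N, j) = max(K - S_T, 0):
  V(3,-3) = 4.317936; V(3,-2) = 3.266773; V(3,-1) = 2.161715; V(3,+0) = 1.000000; V(3,+1) = 0.000000; V(3,+2) = 0.000000; V(3,+3) = 0.000000
Backward induction: V(k, j) = exp(-r*dt) * [p_u * V(k+1, j+1) + p_m * V(k+1, j) + p_d * V(k+1, j-1)]
  V(2,-2) = exp(-r*dt) * [p_u*2.161715 + p_m*3.266773 + p_d*4.317936] = 3.187905
  V(2,-1) = exp(-r*dt) * [p_u*1.000000 + p_m*2.161715 + p_d*3.266773] = 2.085151
  V(2,+0) = exp(-r*dt) * [p_u*0.000000 + p_m*1.000000 + p_d*2.161715] = 0.968057
  V(2,+1) = exp(-r*dt) * [p_u*0.000000 + p_m*0.000000 + p_d*1.000000] = 0.140960
  V(2,+2) = exp(-r*dt) * [p_u*0.000000 + p_m*0.000000 + p_d*0.000000] = 0.000000
  V(1,-1) = exp(-r*dt) * [p_u*0.968057 + p_m*2.085151 + p_d*3.187905] = 2.017154
  V(1,+0) = exp(-r*dt) * [p_u*0.140960 + p_m*0.968057 + p_d*2.085151] = 0.962958
  V(1,+1) = exp(-r*dt) * [p_u*0.000000 + p_m*0.140960 + p_d*0.968057] = 0.229962
  V(0,+0) = exp(-r*dt) * [p_u*0.229962 + p_m*0.962958 + p_d*2.017154] = 0.966965


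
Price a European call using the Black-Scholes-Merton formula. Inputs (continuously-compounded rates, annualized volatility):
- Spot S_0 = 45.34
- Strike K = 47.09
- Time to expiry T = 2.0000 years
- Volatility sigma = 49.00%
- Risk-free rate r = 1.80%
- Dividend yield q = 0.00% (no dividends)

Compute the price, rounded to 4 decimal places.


d1 = (ln(S/K) + (r - q + 0.5*sigma^2) * T) / (sigma * sqrt(T)) = 0.34378230
d2 = d1 - sigma * sqrt(T) = -0.34918234
exp(-rT) = 0.96464029; exp(-qT) = 1.00000000
C = S_0 * exp(-qT) * N(d1) - K * exp(-rT) * N(d2)
N(d1) = 0.63449499; N(d2) = 0.36347621
C = 45.3400 * 1.00000000 * 0.63449499 - 47.0900 * 0.96464029 * 0.36347621 = 12.2571

Answer: Price = 12.2571


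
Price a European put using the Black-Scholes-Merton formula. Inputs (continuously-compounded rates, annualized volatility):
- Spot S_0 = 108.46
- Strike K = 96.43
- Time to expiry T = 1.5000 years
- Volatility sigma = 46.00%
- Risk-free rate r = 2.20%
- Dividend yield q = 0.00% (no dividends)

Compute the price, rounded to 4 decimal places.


d1 = (ln(S/K) + (r - q + 0.5*sigma^2) * T) / (sigma * sqrt(T)) = 0.54894145
d2 = d1 - sigma * sqrt(T) = -0.01444119
exp(-rT) = 0.96753856; exp(-qT) = 1.00000000
P = K * exp(-rT) * N(-d2) - S_0 * exp(-qT) * N(-d1)
N(-d1) = 0.29152281; N(-d2) = 0.50576100
P = 96.4300 * 0.96753856 * 0.50576100 - 108.4600 * 1.00000000 * 0.29152281 = 15.5688

Answer: Price = 15.5688


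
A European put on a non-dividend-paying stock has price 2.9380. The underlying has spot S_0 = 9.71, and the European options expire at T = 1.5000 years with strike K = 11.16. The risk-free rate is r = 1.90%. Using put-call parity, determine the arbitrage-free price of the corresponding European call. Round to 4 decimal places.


Answer: Call price = 1.8016

Derivation:
Put-call parity: C - P = S_0 * exp(-qT) - K * exp(-rT).
S_0 * exp(-qT) = 9.7100 * 1.00000000 = 9.71000000
K * exp(-rT) = 11.1600 * 0.97190229 = 10.84642960
C = P + S*exp(-qT) - K*exp(-rT)
C = 2.9380 + 9.71000000 - 10.84642960 = 1.8016


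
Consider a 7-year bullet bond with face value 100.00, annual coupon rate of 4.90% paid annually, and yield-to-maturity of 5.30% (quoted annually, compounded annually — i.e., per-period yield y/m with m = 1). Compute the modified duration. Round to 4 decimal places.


Answer: Modified duration = 5.7737

Derivation:
Coupon per period c = face * coupon_rate / m = 4.900000
Periods per year m = 1; per-period yield y/m = 0.053000
Number of cashflows N = 7
Cashflows (t years, CF_t, discount factor 1/(1+y/m)^(m*t), PV):
  t = 1.0000: CF_t = 4.900000, DF = 0.949668, PV = 4.653371
  t = 2.0000: CF_t = 4.900000, DF = 0.901869, PV = 4.419156
  t = 3.0000: CF_t = 4.900000, DF = 0.856475, PV = 4.196729
  t = 4.0000: CF_t = 4.900000, DF = 0.813367, PV = 3.985498
  t = 5.0000: CF_t = 4.900000, DF = 0.772428, PV = 3.784898
  t = 6.0000: CF_t = 4.900000, DF = 0.733550, PV = 3.594395
  t = 7.0000: CF_t = 104.900000, DF = 0.696629, PV = 73.076357
Price P = sum_t PV_t = 97.710406
First compute Macaulay numerator sum_t t * PV_t:
  t * PV_t at t = 1.0000: 4.653371
  t * PV_t at t = 2.0000: 8.838312
  t * PV_t at t = 3.0000: 12.590188
  t * PV_t at t = 4.0000: 15.941992
  t * PV_t at t = 5.0000: 18.924492
  t * PV_t at t = 6.0000: 21.566373
  t * PV_t at t = 7.0000: 511.534500
Macaulay duration D = 594.049228 / 97.710406 = 6.079693
Modified duration = D / (1 + y/m) = 6.079693 / (1 + 0.053000) = 5.773687


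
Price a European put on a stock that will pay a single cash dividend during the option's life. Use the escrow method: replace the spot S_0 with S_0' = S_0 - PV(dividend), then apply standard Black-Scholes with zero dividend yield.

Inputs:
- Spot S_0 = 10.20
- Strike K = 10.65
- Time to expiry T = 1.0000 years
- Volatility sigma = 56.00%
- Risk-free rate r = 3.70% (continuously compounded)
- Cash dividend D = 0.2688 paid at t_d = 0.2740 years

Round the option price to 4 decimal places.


PV(D) = D * exp(-r * t_d) = 0.2688 * 0.98991322 = 0.26608867
S_0' = S_0 - PV(D) = 10.2000 - 0.26608867 = 9.93391133
d1 = (ln(S_0'/K) + (r + sigma^2/2)*T) / (sigma*sqrt(T)) = 0.22177571
d2 = d1 - sigma*sqrt(T) = -0.33822429
exp(-rT) = 0.96367614
N(-d1) = 0.41224424; N(-d2) = 0.63240291
P = K * exp(-rT) * N(-d2) - S_0' * N(-d1) = 10.6500 * 0.96367614 * 0.63240291 - 9.93391133 * 0.41224424 = 2.3952

Answer: Price = 2.3952


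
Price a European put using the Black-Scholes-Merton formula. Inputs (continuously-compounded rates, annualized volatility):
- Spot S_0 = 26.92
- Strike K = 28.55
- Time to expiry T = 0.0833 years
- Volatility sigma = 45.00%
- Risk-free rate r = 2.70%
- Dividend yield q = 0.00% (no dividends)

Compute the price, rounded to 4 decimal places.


Answer: Price = 2.3509

Derivation:
d1 = (ln(S/K) + (r - q + 0.5*sigma^2) * T) / (sigma * sqrt(T)) = -0.37038044
d2 = d1 - sigma * sqrt(T) = -0.50025826
exp(-rT) = 0.99775343; exp(-qT) = 1.00000000
P = K * exp(-rT) * N(-d2) - S_0 * exp(-qT) * N(-d1)
N(-d1) = 0.64445048; N(-d2) = 0.69155338
P = 28.5500 * 0.99775343 * 0.69155338 - 26.9200 * 1.00000000 * 0.64445048 = 2.3509


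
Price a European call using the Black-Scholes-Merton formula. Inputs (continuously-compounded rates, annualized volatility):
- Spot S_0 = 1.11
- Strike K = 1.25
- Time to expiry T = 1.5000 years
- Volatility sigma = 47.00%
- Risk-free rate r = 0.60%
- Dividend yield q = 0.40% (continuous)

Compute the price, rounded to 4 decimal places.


d1 = (ln(S/K) + (r - q + 0.5*sigma^2) * T) / (sigma * sqrt(T)) = 0.08667279
d2 = d1 - sigma * sqrt(T) = -0.48895730
exp(-rT) = 0.99104038; exp(-qT) = 0.99401796
C = S_0 * exp(-qT) * N(d1) - K * exp(-rT) * N(d2)
N(d1) = 0.53453420; N(d2) = 0.31243596
C = 1.1100 * 0.99401796 * 0.53453420 - 1.2500 * 0.99104038 * 0.31243596 = 0.2027

Answer: Price = 0.2027


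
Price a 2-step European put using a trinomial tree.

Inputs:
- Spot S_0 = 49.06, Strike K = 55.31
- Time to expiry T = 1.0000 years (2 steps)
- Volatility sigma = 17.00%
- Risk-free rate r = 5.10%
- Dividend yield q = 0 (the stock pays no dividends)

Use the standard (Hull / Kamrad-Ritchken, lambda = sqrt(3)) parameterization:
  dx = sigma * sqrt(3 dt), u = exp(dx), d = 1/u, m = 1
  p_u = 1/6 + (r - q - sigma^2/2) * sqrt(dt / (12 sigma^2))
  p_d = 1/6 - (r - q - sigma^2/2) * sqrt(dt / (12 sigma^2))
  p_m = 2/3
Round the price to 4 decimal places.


Answer: Price = V(0,0) = 5.6825

Derivation:
dt = T/N = 0.500000; dx = sigma*sqrt(3*dt) = 0.208207
u = exp(dx) = 1.231468; d = 1/u = 0.812039
p_u = 0.210553, p_m = 0.666667, p_d = 0.122780
Discount per step: exp(-r*dt) = 0.974822
Stock lattice S(k, j) with j the centered position index:
  k=0: S(0,+0) = 49.0600
  k=1: S(1,-1) = 39.8386; S(1,+0) = 49.0600; S(1,+1) = 60.4158
  k=2: S(2,-2) = 32.3505; S(2,-1) = 39.8386; S(2,+0) = 49.0600; S(2,+1) = 60.4158; S(2,+2) = 74.4001
Terminal payoffs V(N, j) = max(K - S_T, 0):
  V(2,-2) = 22.959458; V(2,-1) = 15.471355; V(2,+0) = 6.250000; V(2,+1) = 0.000000; V(2,+2) = 0.000000
Backward induction: V(k, j) = exp(-r*dt) * [p_u * V(k+1, j+1) + p_m * V(k+1, j) + p_d * V(k+1, j-1)]
  V(1,-1) = exp(-r*dt) * [p_u*6.250000 + p_m*15.471355 + p_d*22.959458] = 14.085362
  V(1,+0) = exp(-r*dt) * [p_u*0.000000 + p_m*6.250000 + p_d*15.471355] = 5.913506
  V(1,+1) = exp(-r*dt) * [p_u*0.000000 + p_m*0.000000 + p_d*6.250000] = 0.748054
  V(0,+0) = exp(-r*dt) * [p_u*0.748054 + p_m*5.913506 + p_d*14.085362] = 5.682476
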